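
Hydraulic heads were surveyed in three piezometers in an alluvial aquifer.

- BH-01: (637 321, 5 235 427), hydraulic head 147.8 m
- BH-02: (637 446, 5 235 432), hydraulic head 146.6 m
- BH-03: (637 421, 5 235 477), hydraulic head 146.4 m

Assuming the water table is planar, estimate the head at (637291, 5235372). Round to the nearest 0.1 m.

148.6 m

Differences from BH-01: to BH-02 (Δx, Δy, Δh) = (125, 5, -1.2); to BH-03 = (100, 50, -1.4).
Solve a·Δx + b·Δy = Δh: det = 125·50 − 100·5 = 5750.
∂h/∂x = [(-1.2)·50 − (-1.4)·5] / 5750 = -0.009217
∂h/∂y = [125·(-1.4) − 100·(-1.2)] / 5750 = -0.009565
h(637291, 5235372) = 147.8 + (-0.009217)·(-30) + (-0.009565)·(-55) = 147.8 +0.277 +0.526 = 148.603 m.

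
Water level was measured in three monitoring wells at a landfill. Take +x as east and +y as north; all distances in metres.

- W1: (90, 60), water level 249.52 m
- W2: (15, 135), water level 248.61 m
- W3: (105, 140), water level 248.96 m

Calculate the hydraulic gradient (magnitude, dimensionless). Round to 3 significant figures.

0.00893

With h = a·x + b·y + c and W1 as origin, the differences give:
  (-75)·a + 75·b = -0.91
  15·a + 80·b = -0.56
Eliminate b (×80 and ×75, subtract): -7125·a = -30.800 → a = ∂h/∂x = +0.004323
Back-substitute: b = ∂h/∂y = -0.007811.
|∇h| = √(0.004323² + -0.007811²) = 0.008927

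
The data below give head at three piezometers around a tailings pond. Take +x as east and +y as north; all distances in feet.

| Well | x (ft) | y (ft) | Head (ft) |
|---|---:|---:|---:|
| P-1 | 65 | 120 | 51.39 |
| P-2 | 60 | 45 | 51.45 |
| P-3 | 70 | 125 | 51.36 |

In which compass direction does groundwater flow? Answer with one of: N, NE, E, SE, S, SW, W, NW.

E

With h = a·x + b·y + c and P-1 as origin, the differences give:
  (-5)·a + (-75)·b = +0.06
  5·a + 5·b = -0.03
Eliminate b (×5 and ×(-75), subtract): 350·a = -1.950 → a = ∂h/∂x = -0.005571
Back-substitute: b = ∂h/∂y = -0.0004286.
Flow = −∇h = (+0.005571 east, +0.0004286 north), which points east.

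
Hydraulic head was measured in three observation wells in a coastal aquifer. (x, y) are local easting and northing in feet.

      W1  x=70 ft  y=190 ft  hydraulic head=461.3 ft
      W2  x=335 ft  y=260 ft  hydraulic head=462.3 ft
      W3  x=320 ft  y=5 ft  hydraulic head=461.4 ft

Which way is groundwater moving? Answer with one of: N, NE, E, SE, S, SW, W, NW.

Three-point gradient (reference W1): Δ to W2 = (265, 70, +1.0), Δ to W3 = (250, -185, +0.1).
∂h/∂x = +0.002886, ∂h/∂y = +0.003360 (det = -66525).
Flow = −∇h = (-0.002886 east, -0.003360 north), which points southwest.

SW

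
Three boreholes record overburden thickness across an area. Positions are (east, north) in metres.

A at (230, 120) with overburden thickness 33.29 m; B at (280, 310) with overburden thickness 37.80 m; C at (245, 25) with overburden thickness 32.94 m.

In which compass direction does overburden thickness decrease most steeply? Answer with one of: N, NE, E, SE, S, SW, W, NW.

W

Three-point gradient (reference A): Δ to B = (50, 190, +4.51), Δ to C = (15, -95, -0.35).
∂d/∂x = +0.04762, ∂d/∂y = +0.01120 (det = -7600).
Steepest decrease is along −∇f = (-0.04762 E, -0.01120 N) → west.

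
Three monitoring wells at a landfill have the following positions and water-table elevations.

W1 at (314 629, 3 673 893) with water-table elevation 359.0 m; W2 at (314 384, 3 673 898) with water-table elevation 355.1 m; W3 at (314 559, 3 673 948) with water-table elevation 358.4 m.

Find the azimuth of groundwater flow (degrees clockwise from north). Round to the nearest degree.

239°

Taking W1 as reference: W2−W1 = (-245, 5, -3.9); W3−W1 = (-70, 55, -0.6).
Determinant of the coordinate differences = (-245)·55 − (-70)·5 = -13125.
∂h/∂x = [(-3.9)·55 − (-0.6)·5] / -13125 = +0.01611
∂h/∂y = [(-245)·(-0.6) − (-70)·(-3.9)] / -13125 = +0.009600
Flow direction (−∇h) has components (-0.01611 E, -0.009600 N).
Azimuth = atan2(E, N) = atan2(-0.01611, -0.009600) = 239.2° ≈ 239°.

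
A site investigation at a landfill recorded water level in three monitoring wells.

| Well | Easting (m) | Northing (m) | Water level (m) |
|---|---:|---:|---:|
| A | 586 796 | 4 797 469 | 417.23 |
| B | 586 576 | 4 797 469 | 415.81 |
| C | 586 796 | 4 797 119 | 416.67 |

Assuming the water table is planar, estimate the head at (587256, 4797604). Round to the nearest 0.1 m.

∂h/∂x = (415.81 − 417.23) / (586576 − 586796) = +0.006455
∂h/∂y = (416.67 − 417.23) / (4797119 − 4797469) = +0.001600
h(587256, 4797604) = 417.23 + (+0.006455)·(460) + (+0.001600)·(135) = 417.23 +2.969 +0.216 = 420.415 m.

420.4 m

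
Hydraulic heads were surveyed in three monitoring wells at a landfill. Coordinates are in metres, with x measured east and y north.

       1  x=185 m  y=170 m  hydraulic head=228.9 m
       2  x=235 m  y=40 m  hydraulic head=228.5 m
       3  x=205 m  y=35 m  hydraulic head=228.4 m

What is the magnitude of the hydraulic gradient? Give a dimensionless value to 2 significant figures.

0.0049

Differences from 1: to 2 (Δx, Δy, Δh) = (50, -130, -0.4); to 3 = (20, -135, -0.5).
Determinant of the coordinate differences = 50·(-135) − 20·(-130) = -4150.
∂h/∂x = [(-0.4)·(-135) − (-0.5)·(-130)] / -4150 = +0.002651
∂h/∂y = [50·(-0.5) − 20·(-0.4)] / -4150 = +0.004096
|∇h| = √(0.002651² + 0.004096²) = 0.004879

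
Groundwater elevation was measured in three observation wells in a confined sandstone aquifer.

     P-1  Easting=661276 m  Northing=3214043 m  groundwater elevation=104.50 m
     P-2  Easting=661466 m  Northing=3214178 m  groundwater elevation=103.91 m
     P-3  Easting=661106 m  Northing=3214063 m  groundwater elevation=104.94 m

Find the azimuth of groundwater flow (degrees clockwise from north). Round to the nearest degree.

Taking P-1 as reference: P-2−P-1 = (190, 135, -0.59); P-3−P-1 = (-170, 20, +0.44).
Solve a·Δx + b·Δy = Δh: det = 190·20 − (-170)·135 = 26750.
∂h/∂x = [(-0.59)·20 − (+0.44)·135] / 26750 = -0.002662
∂h/∂y = [190·(+0.44) − (-170)·(-0.59)] / 26750 = -0.0006243
Flow direction (−∇h) has components (+0.002662 E, +0.0006243 N).
Azimuth = atan2(E, N) = atan2(+0.002662, +0.0006243) = 76.8° ≈ 077°.

077°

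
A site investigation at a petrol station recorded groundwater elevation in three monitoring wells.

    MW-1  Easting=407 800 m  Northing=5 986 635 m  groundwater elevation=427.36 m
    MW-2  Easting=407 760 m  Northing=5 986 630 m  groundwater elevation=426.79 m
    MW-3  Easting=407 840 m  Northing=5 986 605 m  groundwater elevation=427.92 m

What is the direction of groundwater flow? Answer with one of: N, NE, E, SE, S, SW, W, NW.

W

Taking MW-1 as reference: MW-2−MW-1 = (-40, -5, -0.57); MW-3−MW-1 = (40, -30, +0.56).
Determinant of the coordinate differences = (-40)·(-30) − 40·(-5) = 1400.
∂h/∂x = [(-0.57)·(-30) − (+0.56)·(-5)] / 1400 = +0.01421
∂h/∂y = [(-40)·(+0.56) − 40·(-0.57)] / 1400 = +0.0002857
Flow = −∇h = (-0.01421 east, -0.0002857 north), which points west.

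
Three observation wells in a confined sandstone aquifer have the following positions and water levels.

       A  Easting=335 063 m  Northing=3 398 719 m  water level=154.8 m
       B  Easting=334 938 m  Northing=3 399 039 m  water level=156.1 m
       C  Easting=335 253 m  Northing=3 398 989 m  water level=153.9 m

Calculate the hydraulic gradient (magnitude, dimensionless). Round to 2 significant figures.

With h = a·x + b·y + c and A as origin, the differences give:
  (-125)·a + 320·b = +1.3
  190·a + 270·b = -0.9
Eliminate b (×270 and ×320, subtract): -94550·a = 639.00 → a = ∂h/∂x = -0.006758
Back-substitute: b = ∂h/∂y = +0.001423.
|∇h| = √(-0.006758² + 0.001423²) = 0.006906

0.0069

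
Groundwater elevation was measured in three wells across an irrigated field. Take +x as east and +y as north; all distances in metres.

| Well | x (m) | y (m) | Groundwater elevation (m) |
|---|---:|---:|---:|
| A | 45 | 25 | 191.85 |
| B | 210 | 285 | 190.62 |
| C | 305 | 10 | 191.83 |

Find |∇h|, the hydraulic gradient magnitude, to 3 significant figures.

0.00453

Taking A as reference: B−A = (165, 260, -1.23); C−A = (260, -15, -0.02).
Determinant of the coordinate differences = 165·(-15) − 260·260 = -70075.
∂h/∂x = [(-1.23)·(-15) − (-0.02)·260] / -70075 = -0.0003375
∂h/∂y = [165·(-0.02) − 260·(-1.23)] / -70075 = -0.004517
|∇h| = √(-0.0003375² + -0.004517²) = 0.00453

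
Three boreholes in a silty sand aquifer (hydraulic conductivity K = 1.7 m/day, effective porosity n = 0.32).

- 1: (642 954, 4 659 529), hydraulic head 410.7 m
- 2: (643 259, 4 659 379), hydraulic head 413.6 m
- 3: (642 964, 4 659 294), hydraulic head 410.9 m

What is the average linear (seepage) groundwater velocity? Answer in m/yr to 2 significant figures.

18 m/yr

Differences from 1: to 2 (Δx, Δy, Δh) = (305, -150, +2.9); to 3 = (10, -235, +0.2).
Determinant of the coordinate differences = 305·(-235) − 10·(-150) = -70175.
∂h/∂x = [(+2.9)·(-235) − (+0.2)·(-150)] / -70175 = +0.009284
∂h/∂y = [305·(+0.2) − 10·(+2.9)] / -70175 = -0.0004560
|∇h| = √(0.009284² + -0.0004560²) = 0.009295
Seepage velocity v = K·i/n = 1.7 × 0.009295 / 0.32 = 0.04938 m/day = 18.04 m/yr.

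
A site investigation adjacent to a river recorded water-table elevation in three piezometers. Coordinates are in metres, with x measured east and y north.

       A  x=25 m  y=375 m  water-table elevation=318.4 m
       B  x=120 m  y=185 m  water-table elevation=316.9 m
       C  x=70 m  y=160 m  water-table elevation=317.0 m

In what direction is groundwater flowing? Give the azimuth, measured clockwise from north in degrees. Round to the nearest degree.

139°

Taking A as reference: B−A = (95, -190, -1.5); C−A = (45, -215, -1.4).
Solve a·Δx + b·Δy = Δh: det = 95·(-215) − 45·(-190) = -11875.
∂h/∂x = [(-1.5)·(-215) − (-1.4)·(-190)] / -11875 = -0.004758
∂h/∂y = [95·(-1.4) − 45·(-1.5)] / -11875 = +0.005516
Flow direction (−∇h) has components (+0.004758 E, -0.005516 N).
Azimuth = atan2(E, N) = atan2(+0.004758, -0.005516) = 139.2° ≈ 139°.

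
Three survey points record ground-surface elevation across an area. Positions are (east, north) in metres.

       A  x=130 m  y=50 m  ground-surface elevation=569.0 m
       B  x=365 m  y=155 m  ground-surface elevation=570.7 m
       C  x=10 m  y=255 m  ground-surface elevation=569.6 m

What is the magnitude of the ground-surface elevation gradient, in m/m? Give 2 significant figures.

Differences from A: to B (Δx, Δy, Δh) = (235, 105, +1.7); to C = (-120, 205, +0.6).
Determinant of the coordinate differences = 235·205 − (-120)·105 = 60775.
∂z/∂x = [(+1.7)·205 − (+0.6)·105] / 60775 = +0.004698
∂z/∂y = [235·(+0.6) − (-120)·(+1.7)] / 60775 = +0.005677
|∇f| = √(0.004698² + 0.005677²) = 0.007369 m/m

0.0074 m/m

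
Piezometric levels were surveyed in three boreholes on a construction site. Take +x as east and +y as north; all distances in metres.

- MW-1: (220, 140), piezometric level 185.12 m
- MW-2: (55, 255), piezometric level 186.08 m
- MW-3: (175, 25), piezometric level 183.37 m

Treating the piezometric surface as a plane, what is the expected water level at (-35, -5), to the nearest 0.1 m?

With h = a·x + b·y + c and MW-1 as origin, the differences give:
  (-165)·a + 115·b = +0.96
  (-45)·a + (-115)·b = -1.75
Eliminate b (×(-115) and ×115, subtract): 24150·a = 90.850 → a = ∂h/∂x = +0.003762
Back-substitute: b = ∂h/∂y = +0.01375.
h(-35, -5) = 185.12 + (+0.003762)·(-255) + (+0.01375)·(-145) = 185.12 -0.959 -1.993 = 182.168 m.

182.2 m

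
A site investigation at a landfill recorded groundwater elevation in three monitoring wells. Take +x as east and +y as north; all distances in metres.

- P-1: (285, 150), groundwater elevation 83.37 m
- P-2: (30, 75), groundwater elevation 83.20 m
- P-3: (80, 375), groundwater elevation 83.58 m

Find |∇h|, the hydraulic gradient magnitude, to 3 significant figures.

With h = a·x + b·y + c and P-1 as origin, the differences give:
  (-255)·a + (-75)·b = -0.17
  (-205)·a + 225·b = +0.21
Eliminate b (×225 and ×(-75), subtract): -72750·a = -22.500 → a = ∂h/∂x = +0.0003093
Back-substitute: b = ∂h/∂y = +0.001215.
|∇h| = √(0.0003093² + 0.001215²) = 0.001254

0.00125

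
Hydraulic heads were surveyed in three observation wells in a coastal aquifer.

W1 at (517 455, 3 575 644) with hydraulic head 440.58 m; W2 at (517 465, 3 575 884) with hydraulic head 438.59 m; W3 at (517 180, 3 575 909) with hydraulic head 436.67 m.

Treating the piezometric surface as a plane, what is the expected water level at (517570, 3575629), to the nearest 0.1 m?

With h = a·x + b·y + c and W1 as origin, the differences give:
  10·a + 240·b = -1.99
  (-275)·a + 265·b = -3.91
Eliminate b (×265 and ×240, subtract): 68650·a = 411.050 → a = ∂h/∂x = +0.005988
Back-substitute: b = ∂h/∂y = -0.008541.
h(517570, 3575629) = 440.58 + (+0.005988)·(115) + (-0.008541)·(-15) = 440.58 +0.689 +0.128 = 441.397 m.

441.4 m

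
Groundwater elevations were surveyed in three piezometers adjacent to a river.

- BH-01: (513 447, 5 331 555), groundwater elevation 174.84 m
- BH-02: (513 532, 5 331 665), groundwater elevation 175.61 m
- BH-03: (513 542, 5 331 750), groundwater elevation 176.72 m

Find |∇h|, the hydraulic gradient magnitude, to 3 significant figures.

0.0169

With h = a·x + b·y + c and BH-01 as origin, the differences give:
  85·a + 110·b = +0.77
  95·a + 195·b = +1.88
Eliminate b (×195 and ×110, subtract): 6125·a = -56.650 → a = ∂h/∂x = -0.009249
Back-substitute: b = ∂h/∂y = +0.01415.
|∇h| = √(-0.009249² + 0.01415²) = 0.0169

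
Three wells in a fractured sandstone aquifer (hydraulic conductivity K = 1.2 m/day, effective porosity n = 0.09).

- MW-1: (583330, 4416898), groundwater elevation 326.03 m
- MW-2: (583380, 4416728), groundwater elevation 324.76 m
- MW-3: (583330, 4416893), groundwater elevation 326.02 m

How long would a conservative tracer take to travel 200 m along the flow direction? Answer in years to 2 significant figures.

Differences from MW-1: to MW-2 (Δx, Δy, Δh) = (50, -170, -1.27); to MW-3 = (0, -5, -0.01).
Determinant of the coordinate differences = 50·(-5) − 0·(-170) = -250.
∂h/∂x = [(-1.27)·(-5) − (-0.01)·(-170)] / -250 = -0.01860
∂h/∂y = [50·(-0.01) − 0·(-1.27)] / -250 = +0.002000
|∇h| = √(-0.01860² + 0.002000²) = 0.01871
Seepage velocity v = K·i/n = 1.2 × 0.01871 / 0.09 = 0.2495 m/day.
t = 200 / 0.2495 = 801.6 days = 2.19 years.

2.2 years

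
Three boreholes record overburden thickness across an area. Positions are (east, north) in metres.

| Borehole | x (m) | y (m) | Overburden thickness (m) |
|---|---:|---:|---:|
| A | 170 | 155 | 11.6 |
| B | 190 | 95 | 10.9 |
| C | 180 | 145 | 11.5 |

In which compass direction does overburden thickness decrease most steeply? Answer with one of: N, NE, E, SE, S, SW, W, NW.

Differences from A: to B (Δx, Δy, Δh) = (20, -60, -0.7); to C = (10, -10, -0.1).
Solve a·Δx + b·Δy = Δd: det = 20·(-10) − 10·(-60) = 400.
∂d/∂x = [(-0.7)·(-10) − (-0.1)·(-60)] / 400 = +0.002500
∂d/∂y = [20·(-0.1) − 10·(-0.7)] / 400 = +0.01250
Steepest decrease is along −∇f = (-0.002500 E, -0.01250 N) → south.

S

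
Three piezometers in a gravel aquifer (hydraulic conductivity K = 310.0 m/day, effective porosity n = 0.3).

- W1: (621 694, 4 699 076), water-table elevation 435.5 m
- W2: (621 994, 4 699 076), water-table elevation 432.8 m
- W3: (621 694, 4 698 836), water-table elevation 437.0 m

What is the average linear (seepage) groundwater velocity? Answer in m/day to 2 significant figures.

∂h/∂x = (432.8 − 435.5) / (621994 − 621694) = -0.009000
∂h/∂y = (437.0 − 435.5) / (4698836 − 4699076) = -0.006250
|∇h| = √(-0.009000² + -0.006250²) = 0.01096
Seepage velocity v = K·i/n = 310.0 × 0.01096 / 0.3 = 11.33 m/day.

11 m/day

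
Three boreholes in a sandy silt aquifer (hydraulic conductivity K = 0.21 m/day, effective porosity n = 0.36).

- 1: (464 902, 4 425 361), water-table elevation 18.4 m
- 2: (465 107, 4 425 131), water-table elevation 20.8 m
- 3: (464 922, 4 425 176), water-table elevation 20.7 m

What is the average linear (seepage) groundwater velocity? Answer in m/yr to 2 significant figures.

Taking 1 as reference: 2−1 = (205, -230, +2.4); 3−1 = (20, -185, +2.3).
Determinant of the coordinate differences = 205·(-185) − 20·(-230) = -33325.
∂h/∂x = [(+2.4)·(-185) − (+2.3)·(-230)] / -33325 = -0.002551
∂h/∂y = [205·(+2.3) − 20·(+2.4)] / -33325 = -0.01271
|∇h| = √(-0.002551² + -0.01271²) = 0.01296
Seepage velocity v = K·i/n = 0.21 × 0.01296 / 0.36 = 0.00756 m/day = 2.761 m/yr.

2.8 m/yr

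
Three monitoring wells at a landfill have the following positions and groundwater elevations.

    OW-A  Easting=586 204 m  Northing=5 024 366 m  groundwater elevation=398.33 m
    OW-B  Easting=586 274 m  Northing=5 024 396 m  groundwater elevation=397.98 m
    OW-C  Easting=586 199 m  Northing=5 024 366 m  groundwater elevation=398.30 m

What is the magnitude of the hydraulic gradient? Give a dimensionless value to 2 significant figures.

With h = a·x + b·y + c and OW-A as origin, the differences give:
  70·a + 30·b = -0.35
  (-5)·a + 0·b = -0.03
Eliminate b (×0 and ×30, subtract): 150·a = 0.900 → a = ∂h/∂x = +0.006000
Back-substitute: b = ∂h/∂y = -0.02567.
|∇h| = √(0.006000² + -0.02567²) = 0.02636

0.026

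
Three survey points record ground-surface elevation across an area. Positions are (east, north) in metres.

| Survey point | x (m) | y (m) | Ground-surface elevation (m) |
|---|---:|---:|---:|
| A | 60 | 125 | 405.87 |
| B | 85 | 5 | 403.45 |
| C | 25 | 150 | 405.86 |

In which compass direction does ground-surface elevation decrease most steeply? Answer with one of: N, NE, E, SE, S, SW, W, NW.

With z = a·x + b·y + c and A as origin, the differences give:
  25·a + (-120)·b = -2.42
  (-35)·a + 25·b = -0.01
Eliminate b (×25 and ×(-120), subtract): -3575·a = -61.700 → a = ∂z/∂x = +0.01726
Back-substitute: b = ∂z/∂y = +0.02376.
Steepest decrease is along −∇f = (-0.01726 E, -0.02376 N) → southwest.

SW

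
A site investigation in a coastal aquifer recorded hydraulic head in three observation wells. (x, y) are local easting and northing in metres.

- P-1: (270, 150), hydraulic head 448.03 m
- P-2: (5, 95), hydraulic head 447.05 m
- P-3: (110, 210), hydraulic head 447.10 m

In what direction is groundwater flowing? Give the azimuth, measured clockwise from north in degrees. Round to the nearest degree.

With h = a·x + b·y + c and P-1 as origin, the differences give:
  (-265)·a + (-55)·b = -0.98
  (-160)·a + 60·b = -0.93
Eliminate b (×60 and ×(-55), subtract): -24700·a = -109.950 → a = ∂h/∂x = +0.004451
Back-substitute: b = ∂h/∂y = -0.003630.
Flow direction (−∇h) has components (-0.004451 E, +0.003630 N).
Azimuth = atan2(E, N) = atan2(-0.004451, +0.003630) = 309.2° ≈ 309°.

309°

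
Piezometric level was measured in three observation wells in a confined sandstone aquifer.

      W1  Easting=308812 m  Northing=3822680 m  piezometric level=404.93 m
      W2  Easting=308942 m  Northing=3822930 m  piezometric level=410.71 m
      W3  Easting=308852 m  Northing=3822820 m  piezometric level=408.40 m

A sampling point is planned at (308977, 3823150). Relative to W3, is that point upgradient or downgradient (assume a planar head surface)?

upgradient

With h = a·x + b·y + c and W1 as origin, the differences give:
  130·a + 250·b = +5.78
  40·a + 140·b = +3.47
Eliminate b (×140 and ×250, subtract): 8200·a = -58.300 → a = ∂h/∂x = -0.007110
Back-substitute: b = ∂h/∂y = +0.02682.
Head at (308977, 3823150) = 404.93 + (-0.007110)·(165) + (+0.02682)·(470) = 416.36 m.
That is higher than the 408.40 m at W3, so the point is upgradient.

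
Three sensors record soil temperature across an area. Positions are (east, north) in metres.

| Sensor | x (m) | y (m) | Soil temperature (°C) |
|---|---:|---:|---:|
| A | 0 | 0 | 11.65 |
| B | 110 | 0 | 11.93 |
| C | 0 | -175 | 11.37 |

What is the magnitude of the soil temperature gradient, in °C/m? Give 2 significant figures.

∂T/∂x = (11.93 − 11.65) / (110 − 0) = +0.002545
∂T/∂y = (11.37 − 11.65) / (-175 − 0) = +0.001600
|∇f| = √(0.002545² + 0.001600²) = 0.003006 °C/m

0.0030 °C/m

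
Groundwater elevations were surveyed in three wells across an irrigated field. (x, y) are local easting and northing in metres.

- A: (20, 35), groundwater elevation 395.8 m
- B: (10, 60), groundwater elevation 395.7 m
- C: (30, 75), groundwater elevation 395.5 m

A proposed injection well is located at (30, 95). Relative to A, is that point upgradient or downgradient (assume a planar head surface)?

Differences from A: to B (Δx, Δy, Δh) = (-10, 25, -0.1); to C = (10, 40, -0.3).
Solve a·Δx + b·Δy = Δh: det = (-10)·40 − 10·25 = -650.
∂h/∂x = [(-0.1)·40 − (-0.3)·25] / -650 = -0.005385
∂h/∂y = [(-10)·(-0.3) − 10·(-0.1)] / -650 = -0.006154
Head at (30, 95) = 395.8 + (-0.005385)·(10) + (-0.006154)·(60) = 395.38 m.
That is lower than the 395.8 m at A, so the point is downgradient.

downgradient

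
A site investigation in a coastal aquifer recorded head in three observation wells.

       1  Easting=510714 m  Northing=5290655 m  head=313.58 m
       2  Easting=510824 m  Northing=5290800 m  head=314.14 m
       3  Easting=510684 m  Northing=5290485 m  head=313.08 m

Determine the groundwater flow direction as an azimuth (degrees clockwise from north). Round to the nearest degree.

211°

Three-point gradient (reference 1): Δ to 2 = (110, 145, +0.56), Δ to 3 = (-30, -170, -0.50).
∂h/∂x = +0.001582, ∂h/∂y = +0.002662 (det = -14350).
Flow direction (−∇h) has components (-0.001582 E, -0.002662 N).
Azimuth = atan2(E, N) = atan2(-0.001582, -0.002662) = 210.7° ≈ 211°.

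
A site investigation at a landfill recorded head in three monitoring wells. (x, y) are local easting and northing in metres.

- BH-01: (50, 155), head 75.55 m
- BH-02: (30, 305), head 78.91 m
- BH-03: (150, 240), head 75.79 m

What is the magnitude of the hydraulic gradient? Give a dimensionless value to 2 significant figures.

With h = a·x + b·y + c and BH-01 as origin, the differences give:
  (-20)·a + 150·b = +3.36
  100·a + 85·b = +0.24
Eliminate b (×85 and ×150, subtract): -16700·a = 249.600 → a = ∂h/∂x = -0.01495
Back-substitute: b = ∂h/∂y = +0.02041.
|∇h| = √(-0.01495² + 0.02041²) = 0.0253

0.025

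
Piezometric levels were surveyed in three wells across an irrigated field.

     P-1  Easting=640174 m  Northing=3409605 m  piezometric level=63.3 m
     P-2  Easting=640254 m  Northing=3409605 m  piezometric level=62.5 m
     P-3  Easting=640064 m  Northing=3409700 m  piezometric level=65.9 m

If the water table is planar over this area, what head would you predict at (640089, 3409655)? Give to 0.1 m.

Taking P-1 as reference: P-2−P-1 = (80, 0, -0.8); P-3−P-1 = (-110, 95, +2.6).
Determinant of the coordinate differences = 80·95 − (-110)·0 = 7600.
∂h/∂x = [(-0.8)·95 − (+2.6)·0] / 7600 = -0.010000
∂h/∂y = [80·(+2.6) − (-110)·(-0.8)] / 7600 = +0.01579
h(640089, 3409655) = 63.3 + (-0.010000)·(-85) + (+0.01579)·(50) = 63.3 +0.850 +0.789 = 64.939 m.

64.9 m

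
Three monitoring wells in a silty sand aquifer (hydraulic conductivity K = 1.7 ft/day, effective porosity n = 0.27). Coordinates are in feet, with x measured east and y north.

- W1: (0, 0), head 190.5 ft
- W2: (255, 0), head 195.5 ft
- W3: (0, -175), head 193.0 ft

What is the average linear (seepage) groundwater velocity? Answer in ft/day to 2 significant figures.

∂h/∂x = (195.5 − 190.5) / (255 − 0) = +0.01961
∂h/∂y = (193.0 − 190.5) / (-175 − 0) = -0.01429
|∇h| = √(0.01961² + -0.01429²) = 0.02426
Seepage velocity v = K·i/n = 1.7 × 0.02426 / 0.27 = 0.1527 ft/day.

0.15 ft/day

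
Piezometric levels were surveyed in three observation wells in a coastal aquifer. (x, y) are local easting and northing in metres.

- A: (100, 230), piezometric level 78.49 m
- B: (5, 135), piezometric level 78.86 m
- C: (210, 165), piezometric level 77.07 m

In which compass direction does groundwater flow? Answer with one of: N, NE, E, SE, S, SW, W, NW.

Taking A as reference: B−A = (-95, -95, +0.37); C−A = (110, -65, -1.42).
Determinant of the coordinate differences = (-95)·(-65) − 110·(-95) = 16625.
∂h/∂x = [(+0.37)·(-65) − (-1.42)·(-95)] / 16625 = -0.009561
∂h/∂y = [(-95)·(-1.42) − 110·(+0.37)] / 16625 = +0.005666
Flow = −∇h = (+0.009561 east, -0.005666 north), which points southeast.

SE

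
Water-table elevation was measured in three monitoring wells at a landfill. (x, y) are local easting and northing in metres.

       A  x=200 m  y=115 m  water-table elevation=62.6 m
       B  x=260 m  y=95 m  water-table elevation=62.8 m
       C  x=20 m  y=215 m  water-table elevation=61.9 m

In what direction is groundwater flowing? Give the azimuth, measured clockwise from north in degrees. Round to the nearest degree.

Taking A as reference: B−A = (60, -20, +0.2); C−A = (-180, 100, -0.7).
Determinant of the coordinate differences = 60·100 − (-180)·(-20) = 2400.
∂h/∂x = [(+0.2)·100 − (-0.7)·(-20)] / 2400 = +0.002500
∂h/∂y = [60·(-0.7) − (-180)·(+0.2)] / 2400 = -0.002500
Flow direction (−∇h) has components (-0.002500 E, +0.002500 N).
Azimuth = atan2(E, N) = atan2(-0.002500, +0.002500) = 315.0° ≈ 315°.

315°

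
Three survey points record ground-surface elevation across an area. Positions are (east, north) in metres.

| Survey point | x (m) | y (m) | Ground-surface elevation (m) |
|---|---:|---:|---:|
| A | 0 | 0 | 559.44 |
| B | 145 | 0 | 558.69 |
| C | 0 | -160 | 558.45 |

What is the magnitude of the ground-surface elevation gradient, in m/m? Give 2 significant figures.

0.0081 m/m

∂z/∂x = (558.69 − 559.44) / (145 − 0) = -0.005172
∂z/∂y = (558.45 − 559.44) / (-160 − 0) = +0.006188
|∇f| = √(-0.005172² + 0.006188²) = 0.008065 m/m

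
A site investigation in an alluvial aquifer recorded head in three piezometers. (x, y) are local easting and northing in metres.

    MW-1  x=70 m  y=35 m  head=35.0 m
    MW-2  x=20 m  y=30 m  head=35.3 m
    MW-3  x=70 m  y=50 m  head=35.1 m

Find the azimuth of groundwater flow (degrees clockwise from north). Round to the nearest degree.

135°

Taking MW-1 as reference: MW-2−MW-1 = (-50, -5, +0.3); MW-3−MW-1 = (0, 15, +0.1).
Determinant of the coordinate differences = (-50)·15 − 0·(-5) = -750.
∂h/∂x = [(+0.3)·15 − (+0.1)·(-5)] / -750 = -0.006667
∂h/∂y = [(-50)·(+0.1) − 0·(+0.3)] / -750 = +0.006667
Flow direction (−∇h) has components (+0.006667 E, -0.006667 N).
Azimuth = atan2(E, N) = atan2(+0.006667, -0.006667) = 135.0° ≈ 135°.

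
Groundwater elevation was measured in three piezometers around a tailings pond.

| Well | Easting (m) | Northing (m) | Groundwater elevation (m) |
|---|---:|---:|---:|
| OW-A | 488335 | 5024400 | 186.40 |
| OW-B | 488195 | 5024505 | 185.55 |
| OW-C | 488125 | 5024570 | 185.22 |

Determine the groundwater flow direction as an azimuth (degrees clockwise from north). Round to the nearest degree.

237°

Differences from OW-A: to OW-B (Δx, Δy, Δh) = (-140, 105, -0.85); to OW-C = (-210, 170, -1.18).
Determinant of the coordinate differences = (-140)·170 − (-210)·105 = -1750.
∂h/∂x = [(-0.85)·170 − (-1.18)·105] / -1750 = +0.01177
∂h/∂y = [(-140)·(-1.18) − (-210)·(-0.85)] / -1750 = +0.007600
Flow direction (−∇h) has components (-0.01177 E, -0.007600 N).
Azimuth = atan2(E, N) = atan2(-0.01177, -0.007600) = 237.2° ≈ 237°.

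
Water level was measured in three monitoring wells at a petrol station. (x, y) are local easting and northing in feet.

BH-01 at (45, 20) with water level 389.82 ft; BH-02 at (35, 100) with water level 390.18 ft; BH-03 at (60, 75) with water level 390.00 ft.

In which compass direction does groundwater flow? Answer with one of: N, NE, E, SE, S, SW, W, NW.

Differences from BH-01: to BH-02 (Δx, Δy, Δh) = (-10, 80, +0.36); to BH-03 = (15, 55, +0.18).
Determinant of the coordinate differences = (-10)·55 − 15·80 = -1750.
∂h/∂x = [(+0.36)·55 − (+0.18)·80] / -1750 = -0.003086
∂h/∂y = [(-10)·(+0.18) − 15·(+0.36)] / -1750 = +0.004114
Flow = −∇h = (+0.003086 east, -0.004114 north), which points southeast.

SE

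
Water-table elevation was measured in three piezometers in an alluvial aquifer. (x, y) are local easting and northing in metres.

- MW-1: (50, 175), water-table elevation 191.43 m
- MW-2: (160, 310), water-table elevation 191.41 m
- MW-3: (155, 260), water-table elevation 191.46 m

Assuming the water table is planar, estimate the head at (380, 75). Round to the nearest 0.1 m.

Three-point gradient (reference MW-1): Δ to MW-2 = (110, 135, -0.02), Δ to MW-3 = (105, 85, +0.03).
∂h/∂x = +0.001192, ∂h/∂y = -0.001119 (det = -4825).
h(380, 75) = 191.43 + (+0.001192)·(330) + (-0.001119)·(-100) = 191.43 +0.393 +0.112 = 191.935 m.

191.9 m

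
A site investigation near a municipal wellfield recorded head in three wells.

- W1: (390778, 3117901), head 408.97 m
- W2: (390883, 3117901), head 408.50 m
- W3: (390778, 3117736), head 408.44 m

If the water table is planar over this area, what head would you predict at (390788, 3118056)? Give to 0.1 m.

409.4 m

∂h/∂x = (408.50 − 408.97) / (390883 − 390778) = -0.004476
∂h/∂y = (408.44 − 408.97) / (3117736 − 3117901) = +0.003212
h(390788, 3118056) = 408.97 + (-0.004476)·(10) + (+0.003212)·(155) = 408.97 -0.045 +0.498 = 409.423 m.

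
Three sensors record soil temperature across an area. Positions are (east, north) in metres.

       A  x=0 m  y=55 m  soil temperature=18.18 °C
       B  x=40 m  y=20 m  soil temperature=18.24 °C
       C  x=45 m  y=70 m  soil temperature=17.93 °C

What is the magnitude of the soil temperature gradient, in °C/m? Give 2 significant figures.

Differences from A: to B (Δx, Δy, Δh) = (40, -35, +0.06); to C = (45, 15, -0.25).
Determinant of the coordinate differences = 40·15 − 45·(-35) = 2175.
∂T/∂x = [(+0.06)·15 − (-0.25)·(-35)] / 2175 = -0.003609
∂T/∂y = [40·(-0.25) − 45·(+0.06)] / 2175 = -0.005839
|∇f| = √(-0.003609² + -0.005839²) = 0.006864 °C/m

0.0069 °C/m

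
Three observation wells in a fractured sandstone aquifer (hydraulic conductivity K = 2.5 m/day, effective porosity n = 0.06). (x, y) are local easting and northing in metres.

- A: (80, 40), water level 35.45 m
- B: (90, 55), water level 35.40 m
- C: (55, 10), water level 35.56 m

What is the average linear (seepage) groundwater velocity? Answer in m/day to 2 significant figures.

Three-point gradient (reference A): Δ to B = (10, 15, -0.05), Δ to C = (-25, -30, +0.11).
∂h/∂x = -0.002000, ∂h/∂y = -0.002000 (det = 75).
|∇h| = √(-0.002000² + -0.002000²) = 0.002828
Seepage velocity v = K·i/n = 2.5 × 0.002828 / 0.06 = 0.1178 m/day.

0.12 m/day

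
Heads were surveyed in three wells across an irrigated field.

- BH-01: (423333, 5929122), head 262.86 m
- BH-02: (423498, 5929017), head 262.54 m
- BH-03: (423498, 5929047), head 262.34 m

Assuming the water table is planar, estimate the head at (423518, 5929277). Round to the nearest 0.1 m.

With h = a·x + b·y + c and BH-01 as origin, the differences give:
  165·a + (-105)·b = -0.32
  165·a + (-75)·b = -0.52
Eliminate b (×(-75) and ×(-105), subtract): 4950·a = -30.600 → a = ∂h/∂x = -0.006182
Back-substitute: b = ∂h/∂y = -0.006667.
h(423518, 5929277) = 262.86 + (-0.006182)·(185) + (-0.006667)·(155) = 262.86 -1.144 -1.033 = 260.683 m.

260.7 m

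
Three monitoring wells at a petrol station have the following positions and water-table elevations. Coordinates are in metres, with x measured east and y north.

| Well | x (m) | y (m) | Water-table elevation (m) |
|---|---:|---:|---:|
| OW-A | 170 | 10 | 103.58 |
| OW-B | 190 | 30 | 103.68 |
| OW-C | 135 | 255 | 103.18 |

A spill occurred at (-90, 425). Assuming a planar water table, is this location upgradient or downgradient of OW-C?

downgradient

Differences from OW-A: to OW-B (Δx, Δy, Δh) = (20, 20, +0.10); to OW-C = (-35, 245, -0.40).
Solve a·Δx + b·Δy = Δh: det = 20·245 − (-35)·20 = 5600.
∂h/∂x = [(+0.10)·245 − (-0.40)·20] / 5600 = +0.005804
∂h/∂y = [20·(-0.40) − (-35)·(+0.10)] / 5600 = -0.0008036
Head at (-90, 425) = 103.58 + (+0.005804)·(-260) + (-0.0008036)·(415) = 101.74 m.
That is lower than the 103.18 m at OW-C, so the point is downgradient.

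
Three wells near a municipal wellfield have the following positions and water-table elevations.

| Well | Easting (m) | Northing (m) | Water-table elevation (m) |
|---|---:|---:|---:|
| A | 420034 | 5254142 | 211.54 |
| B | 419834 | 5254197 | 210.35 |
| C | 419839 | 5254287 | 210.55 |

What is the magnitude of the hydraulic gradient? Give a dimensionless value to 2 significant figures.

0.0067

Differences from A: to B (Δx, Δy, Δh) = (-200, 55, -1.19); to C = (-195, 145, -0.99).
Solve a·Δx + b·Δy = Δh: det = (-200)·145 − (-195)·55 = -18275.
∂h/∂x = [(-1.19)·145 − (-0.99)·55] / -18275 = +0.006462
∂h/∂y = [(-200)·(-0.99) − (-195)·(-1.19)] / -18275 = +0.001863
|∇h| = √(0.006462² + 0.001863²) = 0.006725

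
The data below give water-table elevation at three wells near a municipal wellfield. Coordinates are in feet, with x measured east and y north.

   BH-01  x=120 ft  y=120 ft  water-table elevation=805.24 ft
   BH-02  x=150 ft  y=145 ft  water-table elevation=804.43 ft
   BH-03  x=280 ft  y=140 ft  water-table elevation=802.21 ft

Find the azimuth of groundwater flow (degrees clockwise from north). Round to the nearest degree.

057°

Taking BH-01 as reference: BH-02−BH-01 = (30, 25, -0.81); BH-03−BH-01 = (160, 20, -3.03).
Determinant of the coordinate differences = 30·20 − 160·25 = -3400.
∂h/∂x = [(-0.81)·20 − (-3.03)·25] / -3400 = -0.01751
∂h/∂y = [30·(-3.03) − 160·(-0.81)] / -3400 = -0.01138
Flow direction (−∇h) has components (+0.01751 E, +0.01138 N).
Azimuth = atan2(E, N) = atan2(+0.01751, +0.01138) = 57.0° ≈ 057°.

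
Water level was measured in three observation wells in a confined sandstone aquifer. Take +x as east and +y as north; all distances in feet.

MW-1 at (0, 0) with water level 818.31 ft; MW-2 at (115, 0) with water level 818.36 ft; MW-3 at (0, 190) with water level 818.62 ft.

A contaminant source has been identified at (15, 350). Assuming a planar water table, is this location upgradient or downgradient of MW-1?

upgradient

∂h/∂x = (818.36 − 818.31) / (115 − 0) = +0.0004348
∂h/∂y = (818.62 − 818.31) / (190 − 0) = +0.001632
Head at (15, 350) = 818.31 + (+0.0004348)·(15) + (+0.001632)·(350) = 818.89 ft.
That is higher than the 818.31 ft at MW-1, so the point is upgradient.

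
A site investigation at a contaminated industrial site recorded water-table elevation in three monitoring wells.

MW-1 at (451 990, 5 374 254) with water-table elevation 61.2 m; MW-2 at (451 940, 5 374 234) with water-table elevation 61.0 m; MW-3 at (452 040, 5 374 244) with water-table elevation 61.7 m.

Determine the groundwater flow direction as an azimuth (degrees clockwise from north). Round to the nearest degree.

With h = a·x + b·y + c and MW-1 as origin, the differences give:
  (-50)·a + (-20)·b = -0.2
  50·a + (-10)·b = +0.5
Eliminate b (×(-10) and ×(-20), subtract): 1500·a = 12.00 → a = ∂h/∂x = +0.008000
Back-substitute: b = ∂h/∂y = -0.010000.
Flow direction (−∇h) has components (-0.008000 E, +0.010000 N).
Azimuth = atan2(E, N) = atan2(-0.008000, +0.010000) = 321.3° ≈ 321°.

321°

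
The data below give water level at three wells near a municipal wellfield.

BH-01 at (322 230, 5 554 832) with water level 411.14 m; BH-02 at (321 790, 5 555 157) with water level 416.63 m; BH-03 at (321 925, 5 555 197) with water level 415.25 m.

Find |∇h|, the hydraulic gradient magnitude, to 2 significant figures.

Three-point gradient (reference BH-01): Δ to BH-02 = (-440, 325, +5.49), Δ to BH-03 = (-305, 365, +4.11).
∂h/∂x = -0.01087, ∂h/∂y = +0.002179 (det = -61475).
|∇h| = √(-0.01087² + 0.002179²) = 0.01109

0.011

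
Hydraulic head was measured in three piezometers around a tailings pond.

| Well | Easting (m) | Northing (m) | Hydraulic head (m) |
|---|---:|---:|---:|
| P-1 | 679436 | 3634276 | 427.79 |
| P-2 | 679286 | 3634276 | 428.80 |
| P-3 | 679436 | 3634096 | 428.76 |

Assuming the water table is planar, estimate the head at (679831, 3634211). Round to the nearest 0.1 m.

∂h/∂x = (428.80 − 427.79) / (679286 − 679436) = -0.006733
∂h/∂y = (428.76 − 427.79) / (3634096 − 3634276) = -0.005389
h(679831, 3634211) = 427.79 + (-0.006733)·(395) + (-0.005389)·(-65) = 427.79 -2.660 +0.350 = 425.481 m.

425.5 m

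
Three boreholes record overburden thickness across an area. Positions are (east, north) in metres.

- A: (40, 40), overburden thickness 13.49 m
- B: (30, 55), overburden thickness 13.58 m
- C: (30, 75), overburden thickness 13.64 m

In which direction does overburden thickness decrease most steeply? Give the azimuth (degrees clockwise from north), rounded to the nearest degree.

124°

Taking A as reference: B−A = (-10, 15, +0.09); C−A = (-10, 35, +0.15).
Solve a·Δx + b·Δy = Δd: det = (-10)·35 − (-10)·15 = -200.
∂d/∂x = [(+0.09)·35 − (+0.15)·15] / -200 = -0.004500
∂d/∂y = [(-10)·(+0.15) − (-10)·(+0.09)] / -200 = +0.003000
Steepest decrease is along −∇f: components (+0.004500 E, -0.003000 N).
Azimuth = atan2(+0.004500, -0.003000) = 123.7° ≈ 124°.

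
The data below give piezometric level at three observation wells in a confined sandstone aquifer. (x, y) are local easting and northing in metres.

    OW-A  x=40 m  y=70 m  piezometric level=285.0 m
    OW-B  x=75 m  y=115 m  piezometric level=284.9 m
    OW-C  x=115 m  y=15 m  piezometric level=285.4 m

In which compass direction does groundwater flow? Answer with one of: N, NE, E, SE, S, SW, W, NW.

Three-point gradient (reference OW-A): Δ to OW-B = (35, 45, -0.1), Δ to OW-C = (75, -55, +0.4).
∂h/∂x = +0.002358, ∂h/∂y = -0.004057 (det = -5300).
Flow = −∇h = (-0.002358 east, +0.004057 north), which points northwest.

NW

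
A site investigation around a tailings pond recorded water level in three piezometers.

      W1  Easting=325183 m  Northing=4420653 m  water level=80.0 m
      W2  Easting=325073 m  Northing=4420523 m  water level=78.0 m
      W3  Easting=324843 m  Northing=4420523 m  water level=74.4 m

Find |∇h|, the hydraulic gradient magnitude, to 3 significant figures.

0.0158

Taking W1 as reference: W2−W1 = (-110, -130, -2.0); W3−W1 = (-340, -130, -5.6).
Solve a·Δx + b·Δy = Δh: det = (-110)·(-130) − (-340)·(-130) = -29900.
∂h/∂x = [(-2.0)·(-130) − (-5.6)·(-130)] / -29900 = +0.01565
∂h/∂y = [(-110)·(-5.6) − (-340)·(-2.0)] / -29900 = +0.002140
|∇h| = √(0.01565² + 0.002140²) = 0.0158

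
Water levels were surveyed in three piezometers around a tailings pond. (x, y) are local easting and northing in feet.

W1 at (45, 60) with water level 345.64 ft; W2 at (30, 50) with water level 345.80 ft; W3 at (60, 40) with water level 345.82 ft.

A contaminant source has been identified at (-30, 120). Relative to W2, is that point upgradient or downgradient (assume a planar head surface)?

downgradient

Differences from W1: to W2 (Δx, Δy, Δh) = (-15, -10, +0.16); to W3 = (15, -20, +0.18).
Determinant of the coordinate differences = (-15)·(-20) − 15·(-10) = 450.
∂h/∂x = [(+0.16)·(-20) − (+0.18)·(-10)] / 450 = -0.003111
∂h/∂y = [(-15)·(+0.18) − 15·(+0.16)] / 450 = -0.01133
Head at (-30, 120) = 345.64 + (-0.003111)·(-75) + (-0.01133)·(60) = 345.19 ft.
That is lower than the 345.80 ft at W2, so the point is downgradient.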